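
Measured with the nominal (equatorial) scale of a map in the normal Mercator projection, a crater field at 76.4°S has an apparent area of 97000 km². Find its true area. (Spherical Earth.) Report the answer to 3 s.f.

5360 km²

For Mercator, h = k = sec φ (a conformal cylindrical projection has a single point scale, 1/cos φ).
Areal scale = k² = sec²φ = 1/cos²(76.4°) = 1/0.2351² = 18.09.
True area = apparent / (areal scale) = 97000 / 18.09 ≈ 5360 km².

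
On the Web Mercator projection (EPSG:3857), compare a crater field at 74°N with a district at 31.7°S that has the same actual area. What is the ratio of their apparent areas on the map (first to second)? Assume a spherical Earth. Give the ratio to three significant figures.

9.53

Mercator areal scale is sec²φ.
At 74°: sec²(74°) = 1/0.2756² = 13.16.
At 31.7°: sec²(31.7°) = 1/0.8508² = 1.381.
Ratio = 13.16/1.381 = cos²(31.7°)/cos²(74°) ≈ 9.53.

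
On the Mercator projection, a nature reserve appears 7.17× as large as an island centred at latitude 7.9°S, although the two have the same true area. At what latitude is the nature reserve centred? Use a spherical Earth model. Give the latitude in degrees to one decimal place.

68.3°

Mercator areal scale is sec²φ, so apparent-area ratio = sec²φ₁ / sec²φ₂ = cos²φ₂ / cos²φ₁.
cos²φ₂ / cos²φ₁ = 7.17  ⇒  cos φ₁ = cos 7.9° / √7.17 = 0.9905/2.678 = 0.3699.
φ₁ = arccos(0.3699) ≈ 68.3°.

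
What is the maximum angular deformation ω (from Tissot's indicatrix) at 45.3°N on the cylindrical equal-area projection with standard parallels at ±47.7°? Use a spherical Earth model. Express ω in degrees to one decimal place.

5.1°

A cylindrical equal-area projection with standard parallel φ₀ has meridian scale h = cos φ / cos φ₀ and parallel scale k = cos φ₀ / cos φ (so areas are preserved, h·k = 1).
At 45.3°: h = 1.045, k = 0.9568; principal scales a = 1.045, b = 0.9568.
sin(ω/2) = (a − b)/(a + b) = 0.08834/2.002 = 0.04413, so ω = 2 arcsin(0.04413) ≈ 5.1°.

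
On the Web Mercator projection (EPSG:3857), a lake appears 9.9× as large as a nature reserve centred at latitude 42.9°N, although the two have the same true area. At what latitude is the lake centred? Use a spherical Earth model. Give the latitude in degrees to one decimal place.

76.5°

On Mercator, (apparent₁)/(apparent₂) = sec²φ₁ / sec²φ₂ when true areas are equal.
cos²φ₂ / cos²φ₁ = 9.9  ⇒  cos φ₁ = cos 42.9° / √9.9 = 0.7325/3.146 = 0.2328.
φ₁ = arccos(0.2328) ≈ 76.5°.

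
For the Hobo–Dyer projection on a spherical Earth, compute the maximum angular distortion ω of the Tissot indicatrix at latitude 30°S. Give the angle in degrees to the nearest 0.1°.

The Hobo–Dyer projection is cylindrical equal-area with φ₀ = 37.5°. For cylindrical equal-area with standard parallel φ₀, h = cos φ / cos φ₀ and k = cos φ₀ / cos φ, so h·k = 1.
At 30°: h = 1.092, k = 0.9161; principal scales a = 1.092, b = 0.9161.
sin(ω/2) = (a − b)/(a + b) = 0.1755/2.008 = 0.08742, so ω = 2 arcsin(0.08742) ≈ 10.0°.

10.0°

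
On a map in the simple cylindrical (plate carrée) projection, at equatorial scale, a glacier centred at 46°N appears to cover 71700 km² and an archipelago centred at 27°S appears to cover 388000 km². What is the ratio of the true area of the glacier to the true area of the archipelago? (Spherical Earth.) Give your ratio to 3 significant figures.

On the plate carrée, areal scale = h·k = 1 × sec φ, so true area = apparent × cos φ.
True area of glacier: 71700 × cos(46°) = 71700 × 0.6947 = 49810 km².
True area of archipelago: 388000 × cos(27°) = 388000 × 0.8910 = 345700 km².
Ratio = 49810 / 345700 ≈ 0.144.

0.144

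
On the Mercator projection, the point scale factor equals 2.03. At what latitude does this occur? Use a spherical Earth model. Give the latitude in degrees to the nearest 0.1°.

60.5°

Mercator scale is k = sec φ = 1/cos φ.
1/cos φ = 2.03  ⇒  cos φ = 0.4926  ⇒  φ = arccos(0.4926) ≈ 60.5°.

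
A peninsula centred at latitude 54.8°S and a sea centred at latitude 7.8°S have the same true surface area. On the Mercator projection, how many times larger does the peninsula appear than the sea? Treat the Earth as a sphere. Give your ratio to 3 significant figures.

Mercator areal scale is sec²φ.
At 54.8°: sec²(54.8°) = 1/0.5764² = 3.010.
At 7.8°: sec²(7.8°) = 1/0.9907² = 1.019.
Ratio = 3.010/1.019 = cos²(7.8°)/cos²(54.8°) ≈ 2.95.

2.95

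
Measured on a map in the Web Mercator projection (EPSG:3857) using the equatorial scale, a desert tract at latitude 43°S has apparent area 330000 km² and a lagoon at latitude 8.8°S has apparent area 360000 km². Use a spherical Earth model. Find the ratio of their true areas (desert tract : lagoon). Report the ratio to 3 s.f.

0.502

Mercator's areal exaggeration is sec²φ; hence true area = (apparent area) · cos²φ.
True area of desert tract: 330000 × cos²(43°) = 330000 × 0.5349 = 176500 km².
True area of lagoon: 360000 × cos²(8.8°) = 360000 × 0.9766 = 351600 km².
Ratio = 176500 / 351600 ≈ 0.502.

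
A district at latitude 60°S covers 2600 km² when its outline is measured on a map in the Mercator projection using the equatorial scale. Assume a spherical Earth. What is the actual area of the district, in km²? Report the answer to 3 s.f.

650 km²

For Mercator, h = k = sec φ (a conformal cylindrical projection has a single point scale, 1/cos φ).
Areal scale = k² = sec²φ = 1/cos²(60°) = 1/0.5000² = 4.000.
True area = apparent / (areal scale) = 2600 / 4.000 ≈ 650 km².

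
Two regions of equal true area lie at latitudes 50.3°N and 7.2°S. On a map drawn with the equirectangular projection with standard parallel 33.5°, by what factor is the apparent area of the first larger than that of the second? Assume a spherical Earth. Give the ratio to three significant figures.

1.55

In the equirectangular projection with standard parallel φ₀ = 33.5° (x = Rλ cos φ₀, y = Rφ), meridians are true-scale (h = 1) and the parallel scale is k = cos φ₀ / cos φ.
Areal scale at 50.3°: h·k = 1.000 × 1.305 = 1.305.
Areal scale at 7.2°: h·k = 1.000 × 0.8405 = 0.8405.
Ratio = 1.305/0.8405 ≈ 1.55.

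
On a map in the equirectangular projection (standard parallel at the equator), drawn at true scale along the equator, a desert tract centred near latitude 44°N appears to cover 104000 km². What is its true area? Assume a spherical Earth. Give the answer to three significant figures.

Plate carrée maps x = Rλ, y = Rφ. The meridian scale is h = 1 and the parallel scale is k = 1/cos φ = sec φ.
Areal scale = h·k = 1 × sec φ; at 44°, h = 1.000, k = 1.390, so h·k = 1.390.
True area = apparent / (areal scale) = 104000 / 1.390 ≈ 74800 km².

74800 km²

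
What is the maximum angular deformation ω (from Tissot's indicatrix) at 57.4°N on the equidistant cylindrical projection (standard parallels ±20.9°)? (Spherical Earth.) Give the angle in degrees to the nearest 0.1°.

With standard parallel φ₀ = 20.9°, the equirectangular projection gives x = Rλ cos φ₀, y = Rφ, so h = 1 and k = cos 20.9° / cos φ.
At 57.4°: h = 1.000, k = 1.734; principal scales a = 1.734, b = 1.000.
sin(ω/2) = (a − b)/(a + b) = 0.7340/2.734 = 0.2685, so ω = 2 arcsin(0.2685) ≈ 31.1°.

31.1°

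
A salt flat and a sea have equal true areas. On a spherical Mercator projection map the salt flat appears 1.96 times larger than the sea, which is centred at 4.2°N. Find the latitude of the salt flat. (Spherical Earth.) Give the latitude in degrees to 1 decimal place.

Mercator areal scale is sec²φ, so apparent-area ratio = sec²φ₁ / sec²φ₂ = cos²φ₂ / cos²φ₁.
cos²φ₂ / cos²φ₁ = 1.96  ⇒  cos φ₁ = cos 4.2° / √1.96 = 0.9973/1.400 = 0.7124.
φ₁ = arccos(0.7124) ≈ 44.6°.

44.6°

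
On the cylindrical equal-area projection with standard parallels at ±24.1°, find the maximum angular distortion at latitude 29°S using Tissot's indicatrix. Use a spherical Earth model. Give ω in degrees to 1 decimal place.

A cylindrical equal-area projection with standard parallel φ₀ has meridian scale h = cos φ / cos φ₀ and parallel scale k = cos φ₀ / cos φ (so areas are preserved, h·k = 1).
At 29°: h = 0.9581, k = 1.044; principal scales a = 1.044, b = 0.9581.
sin(ω/2) = (a − b)/(a + b) = 0.08556/2.002 = 0.04274, so ω = 2 arcsin(0.04274) ≈ 4.9°.

4.9°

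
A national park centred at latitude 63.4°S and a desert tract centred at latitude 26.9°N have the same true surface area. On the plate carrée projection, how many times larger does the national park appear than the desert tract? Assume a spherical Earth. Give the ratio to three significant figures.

In the plate carrée (x = Rλ, y = Rφ), meridians are true-scale (h = 1) and parallels are stretched by k = sec φ.
Areal scale at 63.4°: h·k = 1.000 × 2.233 = 2.233.
Areal scale at 26.9°: h·k = 1.000 × 1.121 = 1.121.
Ratio = 2.233/1.121 ≈ 1.99.

1.99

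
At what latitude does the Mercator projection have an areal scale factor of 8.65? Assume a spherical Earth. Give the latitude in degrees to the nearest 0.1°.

70.1°

Mercator areal scale is sec²φ.
sec²φ = 8.65  ⇒  cos²φ = 0.1156  ⇒  cos φ = 0.3400.
φ = arccos(0.3400) ≈ 70.1°.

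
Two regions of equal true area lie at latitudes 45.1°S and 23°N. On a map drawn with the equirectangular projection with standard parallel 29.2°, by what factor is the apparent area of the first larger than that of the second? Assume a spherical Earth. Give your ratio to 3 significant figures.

1.30

With standard parallel φ₀ = 29.2°, the equirectangular projection gives x = Rλ cos φ₀, y = Rφ, so h = 1 and k = cos 29.2° / cos φ.
Areal scale at 45.1°: h·k = 1.000 × 1.237 = 1.237.
Areal scale at 23°: h·k = 1.000 × 0.9483 = 0.9483.
Ratio = 1.237/0.9483 ≈ 1.30.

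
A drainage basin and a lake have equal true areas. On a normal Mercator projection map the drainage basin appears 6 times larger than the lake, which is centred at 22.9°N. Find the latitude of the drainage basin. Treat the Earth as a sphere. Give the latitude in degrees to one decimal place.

For equal true areas on Mercator, apparent areas scale as sec²φ, so the ratio is cos²φ₂ / cos²φ₁.
cos²φ₂ / cos²φ₁ = 6  ⇒  cos φ₁ = cos 22.9° / √6 = 0.9212/2.449 = 0.3761.
φ₁ = arccos(0.3761) ≈ 67.9°.

67.9°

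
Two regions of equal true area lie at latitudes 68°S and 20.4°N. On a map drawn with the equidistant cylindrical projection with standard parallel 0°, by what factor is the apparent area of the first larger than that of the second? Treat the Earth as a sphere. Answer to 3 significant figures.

2.50

In the plate carrée (x = Rλ, y = Rφ), meridians are true-scale (h = 1) and parallels are stretched by k = sec φ.
Areal scale at 68°: h·k = 1.000 × 2.669 = 2.669.
Areal scale at 20.4°: h·k = 1.000 × 1.067 = 1.067.
Ratio = 2.669/1.067 ≈ 2.50.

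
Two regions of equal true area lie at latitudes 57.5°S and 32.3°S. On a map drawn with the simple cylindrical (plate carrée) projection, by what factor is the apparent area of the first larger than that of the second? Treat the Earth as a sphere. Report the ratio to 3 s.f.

1.57

In the plate carrée (x = Rλ, y = Rφ), meridians are true-scale (h = 1) and parallels are stretched by k = sec φ.
Areal scale at 57.5°: h·k = 1.000 × 1.861 = 1.861.
Areal scale at 32.3°: h·k = 1.000 × 1.183 = 1.183.
Ratio = 1.861/1.183 ≈ 1.57.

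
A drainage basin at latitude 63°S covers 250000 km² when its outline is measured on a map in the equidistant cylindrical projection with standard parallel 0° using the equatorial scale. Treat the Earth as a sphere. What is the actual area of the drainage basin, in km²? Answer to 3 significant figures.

113000 km²

In the plate carrée (x = Rλ, y = Rφ), meridians are true-scale (h = 1) and parallels are stretched by k = sec φ.
Areal scale = h·k = 1 × sec φ; at 63°, h = 1.000, k = 2.203, so h·k = 2.203.
True area = apparent / (areal scale) = 250000 / 2.203 ≈ 113000 km².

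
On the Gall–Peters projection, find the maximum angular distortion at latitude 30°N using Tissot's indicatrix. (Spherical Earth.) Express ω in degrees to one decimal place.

23.1°

The Gall–Peters projection is cylindrical equal-area with φ₀ = 45°. Cylindrical equal-area (φ₀ = 45°): h = cos φ / cos 45° along meridians, k = cos 45° / cos φ along parallels; h·k = 1.
At 30°: h = 1.225, k = 0.8165; principal scales a = 1.225, b = 0.8165.
sin(ω/2) = (a − b)/(a + b) = 0.4082/2.041 = 0.2000, so ω = 2 arcsin(0.2000) ≈ 23.1°.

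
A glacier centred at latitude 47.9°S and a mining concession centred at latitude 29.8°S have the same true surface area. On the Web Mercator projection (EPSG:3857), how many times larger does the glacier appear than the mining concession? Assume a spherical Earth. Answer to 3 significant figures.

On Mercator, area is exaggerated by sec²φ = 1/cos²φ.
At 47.9°: sec²(47.9°) = 1/0.6704² = 2.225.
At 29.8°: sec²(29.8°) = 1/0.8678² = 1.328.
Ratio = 2.225/1.328 = cos²(29.8°)/cos²(47.9°) ≈ 1.68.

1.68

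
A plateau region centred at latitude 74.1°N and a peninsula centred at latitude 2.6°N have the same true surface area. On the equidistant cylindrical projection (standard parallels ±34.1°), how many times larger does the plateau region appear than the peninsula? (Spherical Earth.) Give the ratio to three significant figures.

3.65

With standard parallel φ₀ = 34.1°, the equirectangular projection gives x = Rλ cos φ₀, y = Rφ, so h = 1 and k = cos 34.1° / cos φ.
Areal scale at 74.1°: h·k = 1.000 × 3.023 = 3.023.
Areal scale at 2.6°: h·k = 1.000 × 0.8289 = 0.8289.
Ratio = 3.023/0.8289 ≈ 3.65.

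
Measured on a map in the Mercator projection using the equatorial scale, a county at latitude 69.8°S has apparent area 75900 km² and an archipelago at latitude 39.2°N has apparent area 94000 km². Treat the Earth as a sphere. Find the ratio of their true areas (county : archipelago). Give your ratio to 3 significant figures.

On Mercator the areal scale is sec²φ, so true area = apparent × cos²φ.
True area of county: 75900 × cos²(69.8°) = 75900 × 0.1192 = 9050 km².
True area of archipelago: 94000 × cos²(39.2°) = 94000 × 0.6005 = 56450 km².
Ratio = 9050 / 56450 ≈ 0.160.

0.160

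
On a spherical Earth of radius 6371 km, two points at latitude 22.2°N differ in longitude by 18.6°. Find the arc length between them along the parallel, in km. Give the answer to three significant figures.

1910 km

Arc length along a parallel = R cos φ · Δλ (with Δλ in radians).
= 6371 × cos 22.2° × (18.6° × π/180) = 6371 × 0.9259 × 0.3246 ≈ 1910 km.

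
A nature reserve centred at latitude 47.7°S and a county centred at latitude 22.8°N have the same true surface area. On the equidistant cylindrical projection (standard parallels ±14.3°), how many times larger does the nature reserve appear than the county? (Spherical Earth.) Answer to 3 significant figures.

The equidistant cylindrical projection with φ₀ = 14.3° has h = 1 (meridians true) and k = cos φ₀ / cos φ along parallels.
Areal scale at 47.7°: h·k = 1.000 × 1.440 = 1.440.
Areal scale at 22.8°: h·k = 1.000 × 1.051 = 1.051.
Ratio = 1.440/1.051 ≈ 1.37.

1.37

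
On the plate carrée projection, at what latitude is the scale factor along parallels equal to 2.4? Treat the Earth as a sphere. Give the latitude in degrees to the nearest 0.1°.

65.4°

Plate carrée: h = 1, k = sec φ along parallels.
sec φ = 2.4  ⇒  cos φ = 0.4167  ⇒  φ ≈ 65.4°.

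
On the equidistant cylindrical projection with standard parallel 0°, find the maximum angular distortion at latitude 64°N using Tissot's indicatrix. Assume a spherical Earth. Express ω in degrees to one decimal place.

46.0°

Plate carrée maps x = Rλ, y = Rφ. The meridian scale is h = 1 and the parallel scale is k = 1/cos φ = sec φ.
At 64°: h = 1.000, k = 2.281; principal scales a = 2.281, b = 1.000.
sin(ω/2) = (a − b)/(a + b) = 1.281/3.281 = 0.3905, so ω = 2 arcsin(0.3905) ≈ 46.0°.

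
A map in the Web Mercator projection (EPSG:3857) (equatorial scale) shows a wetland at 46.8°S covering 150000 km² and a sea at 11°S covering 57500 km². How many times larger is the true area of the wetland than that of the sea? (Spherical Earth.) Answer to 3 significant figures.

Mercator's areal exaggeration is sec²φ; hence true area = (apparent area) · cos²φ.
True area of wetland: 150000 × cos²(46.8°) = 150000 × 0.4686 = 70290 km².
True area of sea: 57500 × cos²(11°) = 57500 × 0.9636 = 55410 km².
Ratio = 70290 / 55410 ≈ 1.27.

1.27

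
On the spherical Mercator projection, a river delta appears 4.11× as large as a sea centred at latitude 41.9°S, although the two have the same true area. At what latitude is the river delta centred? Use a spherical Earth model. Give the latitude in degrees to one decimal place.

68.5°

Mercator areal scale is sec²φ, so apparent-area ratio = sec²φ₁ / sec²φ₂ = cos²φ₂ / cos²φ₁.
cos²φ₂ / cos²φ₁ = 4.11  ⇒  cos φ₁ = cos 41.9° / √4.11 = 0.7443/2.027 = 0.3671.
φ₁ = arccos(0.3671) ≈ 68.5°.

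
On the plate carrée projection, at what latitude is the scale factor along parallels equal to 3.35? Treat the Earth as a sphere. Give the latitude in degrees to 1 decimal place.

72.6°

Plate carrée: h = 1, k = sec φ along parallels.
sec φ = 3.35  ⇒  cos φ = 0.2985  ⇒  φ ≈ 72.6°.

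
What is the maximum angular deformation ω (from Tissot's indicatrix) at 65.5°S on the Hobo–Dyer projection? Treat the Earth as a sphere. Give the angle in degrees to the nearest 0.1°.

The Hobo–Dyer projection is cylindrical equal-area with φ₀ = 37.5°. For cylindrical equal-area with standard parallel φ₀, h = cos φ / cos φ₀ and k = cos φ₀ / cos φ, so h·k = 1.
At 65.5°: h = 0.5227, k = 1.913; principal scales a = 1.913, b = 0.5227.
sin(ω/2) = (a − b)/(a + b) = 1.390/2.436 = 0.5708, so ω = 2 arcsin(0.5708) ≈ 69.6°.

69.6°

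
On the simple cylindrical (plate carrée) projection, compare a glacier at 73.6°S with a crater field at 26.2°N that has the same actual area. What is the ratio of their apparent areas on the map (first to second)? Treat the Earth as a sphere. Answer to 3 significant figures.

Plate carrée maps x = Rλ, y = Rφ. The meridian scale is h = 1 and the parallel scale is k = 1/cos φ = sec φ.
Areal scale at 73.6°: h·k = 1.000 × 3.542 = 3.542.
Areal scale at 26.2°: h·k = 1.000 × 1.115 = 1.115.
Ratio = 3.542/1.115 ≈ 3.18.

3.18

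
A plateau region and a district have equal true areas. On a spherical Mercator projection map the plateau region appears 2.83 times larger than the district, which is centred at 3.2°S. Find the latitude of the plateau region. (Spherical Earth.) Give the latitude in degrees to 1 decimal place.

53.6°

Mercator areal scale is sec²φ, so apparent-area ratio = sec²φ₁ / sec²φ₂ = cos²φ₂ / cos²φ₁.
cos²φ₂ / cos²φ₁ = 2.83  ⇒  cos φ₁ = cos 3.2° / √2.83 = 0.9984/1.682 = 0.5935.
φ₁ = arccos(0.5935) ≈ 53.6°.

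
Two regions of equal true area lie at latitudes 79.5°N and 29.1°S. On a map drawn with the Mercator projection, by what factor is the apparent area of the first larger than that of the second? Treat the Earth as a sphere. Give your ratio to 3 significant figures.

23.0

Mercator areal scale is sec²φ.
At 79.5°: sec²(79.5°) = 1/0.1822² = 30.11.
At 29.1°: sec²(29.1°) = 1/0.8738² = 1.310.
Ratio = 30.11/1.310 = cos²(29.1°)/cos²(79.5°) ≈ 23.0.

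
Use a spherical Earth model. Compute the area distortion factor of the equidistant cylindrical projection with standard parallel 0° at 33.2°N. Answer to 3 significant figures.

Plate carrée maps x = Rλ, y = Rφ. The meridian scale is h = 1 and the parallel scale is k = 1/cos φ = sec φ.
Areal scale = h·k = 1 × sec φ; at 33.2°, h = 1.000, k = 1.195, so h·k = 1.195.

1.20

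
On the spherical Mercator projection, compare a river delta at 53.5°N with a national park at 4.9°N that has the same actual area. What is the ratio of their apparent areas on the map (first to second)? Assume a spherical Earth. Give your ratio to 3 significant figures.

Mercator areal scale is sec²φ.
At 53.5°: sec²(53.5°) = 1/0.5948² = 2.826.
At 4.9°: sec²(4.9°) = 1/0.9963² = 1.007.
Ratio = 2.826/1.007 = cos²(4.9°)/cos²(53.5°) ≈ 2.81.

2.81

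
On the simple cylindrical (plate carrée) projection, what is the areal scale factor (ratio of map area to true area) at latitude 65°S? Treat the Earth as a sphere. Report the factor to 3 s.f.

In the plate carrée (x = Rλ, y = Rφ), meridians are true-scale (h = 1) and parallels are stretched by k = sec φ.
Areal scale = h·k = 1 × sec φ; at 65°, h = 1.000, k = 2.366, so h·k = 2.366.

2.37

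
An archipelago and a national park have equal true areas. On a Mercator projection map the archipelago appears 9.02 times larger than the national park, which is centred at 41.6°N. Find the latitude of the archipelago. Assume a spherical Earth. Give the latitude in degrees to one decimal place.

75.6°

Mercator areal scale is sec²φ, so apparent-area ratio = sec²φ₁ / sec²φ₂ = cos²φ₂ / cos²φ₁.
cos²φ₂ / cos²φ₁ = 9.02  ⇒  cos φ₁ = cos 41.6° / √9.02 = 0.7478/3.003 = 0.2490.
φ₁ = arccos(0.2490) ≈ 75.6°.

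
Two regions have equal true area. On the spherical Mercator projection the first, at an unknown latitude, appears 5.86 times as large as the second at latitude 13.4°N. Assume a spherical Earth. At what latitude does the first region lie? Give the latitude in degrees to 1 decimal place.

Mercator areal scale is sec²φ, so apparent-area ratio = sec²φ₁ / sec²φ₂ = cos²φ₂ / cos²φ₁.
cos²φ₂ / cos²φ₁ = 5.86  ⇒  cos φ₁ = cos 13.4° / √5.86 = 0.9728/2.421 = 0.4019.
φ₁ = arccos(0.4019) ≈ 66.3°.

66.3°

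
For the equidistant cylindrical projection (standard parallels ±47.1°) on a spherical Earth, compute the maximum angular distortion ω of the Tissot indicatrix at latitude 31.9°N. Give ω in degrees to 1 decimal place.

12.6°

The equidistant cylindrical projection with φ₀ = 47.1° has h = 1 (meridians true) and k = cos φ₀ / cos φ along parallels.
At 31.9°: h = 1.000, k = 0.8018; principal scales a = 1.000, b = 0.8018.
sin(ω/2) = (a − b)/(a + b) = 0.1982/1.802 = 0.1100, so ω = 2 arcsin(0.1100) ≈ 12.6°.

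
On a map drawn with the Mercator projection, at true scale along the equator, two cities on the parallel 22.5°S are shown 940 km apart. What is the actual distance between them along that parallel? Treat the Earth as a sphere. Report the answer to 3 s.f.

868 km

The Mercator projection is conformal; its linear scale factor is the same in every direction and equals sec φ = 1/cos φ.
Along the parallel at 22.5°, map distances are exaggerated by k = sec 22.5° = 1.082.
True distance = 940 / 1.082 = 940 × cos 22.5° ≈ 868 km.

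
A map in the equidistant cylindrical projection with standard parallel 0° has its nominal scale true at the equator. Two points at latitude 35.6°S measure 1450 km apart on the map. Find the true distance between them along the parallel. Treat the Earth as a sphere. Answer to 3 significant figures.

1180 km

In the plate carrée (x = Rλ, y = Rφ), meridians are true-scale (h = 1) and parallels are stretched by k = sec φ.
Along the parallel at 35.6°, map distances are exaggerated by k = sec 35.6° = 1.230.
True distance = 1450 / 1.230 = 1450 × cos 35.6° ≈ 1180 km.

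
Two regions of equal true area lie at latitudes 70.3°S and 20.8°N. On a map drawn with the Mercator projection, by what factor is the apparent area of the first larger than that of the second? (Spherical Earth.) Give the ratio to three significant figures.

On Mercator, area is exaggerated by sec²φ = 1/cos²φ.
At 70.3°: sec²(70.3°) = 1/0.3371² = 8.800.
At 20.8°: sec²(20.8°) = 1/0.9348² = 1.144.
Ratio = 8.800/1.144 = cos²(20.8°)/cos²(70.3°) ≈ 7.69.

7.69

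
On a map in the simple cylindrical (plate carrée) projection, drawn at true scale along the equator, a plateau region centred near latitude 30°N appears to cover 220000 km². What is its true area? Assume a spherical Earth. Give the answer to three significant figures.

For the equirectangular projection with φ₀ = 0 (plate carrée), h = 1 along meridians and k = sec φ along parallels.
Areal scale = h·k = 1 × sec φ; at 30°, h = 1.000, k = 1.155, so h·k = 1.155.
True area = apparent / (areal scale) = 220000 / 1.155 ≈ 191000 km².

191000 km²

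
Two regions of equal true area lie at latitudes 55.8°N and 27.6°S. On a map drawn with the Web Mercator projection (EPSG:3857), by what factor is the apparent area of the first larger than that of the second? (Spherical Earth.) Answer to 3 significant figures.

Mercator is conformal with k = sec φ, so areal scale = k² = sec²φ.
At 55.8°: sec²(55.8°) = 1/0.5621² = 3.165.
At 27.6°: sec²(27.6°) = 1/0.8862² = 1.273.
Ratio = 3.165/1.273 = cos²(27.6°)/cos²(55.8°) ≈ 2.49.

2.49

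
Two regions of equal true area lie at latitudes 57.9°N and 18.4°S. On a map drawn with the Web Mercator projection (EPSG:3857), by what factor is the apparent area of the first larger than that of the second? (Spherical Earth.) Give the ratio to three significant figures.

On Mercator, area is exaggerated by sec²φ = 1/cos²φ.
At 57.9°: sec²(57.9°) = 1/0.5314² = 3.541.
At 18.4°: sec²(18.4°) = 1/0.9489² = 1.111.
Ratio = 3.541/1.111 = cos²(18.4°)/cos²(57.9°) ≈ 3.19.

3.19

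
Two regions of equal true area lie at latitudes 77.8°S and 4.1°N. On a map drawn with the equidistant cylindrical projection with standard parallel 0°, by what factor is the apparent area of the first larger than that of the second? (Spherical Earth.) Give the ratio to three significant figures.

4.72

In the plate carrée (x = Rλ, y = Rφ), meridians are true-scale (h = 1) and parallels are stretched by k = sec φ.
Areal scale at 77.8°: h·k = 1.000 × 4.732 = 4.732.
Areal scale at 4.1°: h·k = 1.000 × 1.003 = 1.003.
Ratio = 4.732/1.003 ≈ 4.72.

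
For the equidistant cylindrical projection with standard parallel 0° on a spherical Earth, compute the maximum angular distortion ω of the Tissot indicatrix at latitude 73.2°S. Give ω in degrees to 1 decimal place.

In the plate carrée (x = Rλ, y = Rφ), meridians are true-scale (h = 1) and parallels are stretched by k = sec φ.
At 73.2°: h = 1.000, k = 3.460; principal scales a = 3.460, b = 1.000.
sin(ω/2) = (a − b)/(a + b) = 2.460/4.460 = 0.5516, so ω = 2 arcsin(0.5516) ≈ 66.9°.

66.9°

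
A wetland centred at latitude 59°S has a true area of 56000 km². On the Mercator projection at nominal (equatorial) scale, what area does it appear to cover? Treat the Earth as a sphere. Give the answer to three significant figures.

211000 km²

Mercator is conformal, so the point scale is isotropic: h = k = sec φ = 1/cos φ.
Areal scale = k² = sec²φ = 1/cos²(59°) = 1/0.5150² = 3.770.
Apparent area = 56000 × 3.770 ≈ 211000 km².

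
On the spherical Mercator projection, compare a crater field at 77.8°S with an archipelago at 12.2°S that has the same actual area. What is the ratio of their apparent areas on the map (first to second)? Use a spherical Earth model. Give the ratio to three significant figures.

21.4

On Mercator, area is exaggerated by sec²φ = 1/cos²φ.
At 77.8°: sec²(77.8°) = 1/0.2113² = 22.39.
At 12.2°: sec²(12.2°) = 1/0.9774² = 1.047.
Ratio = 22.39/1.047 = cos²(12.2°)/cos²(77.8°) ≈ 21.4.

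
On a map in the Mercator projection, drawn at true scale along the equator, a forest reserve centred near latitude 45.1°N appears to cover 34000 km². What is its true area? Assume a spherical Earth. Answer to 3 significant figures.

Mercator is conformal, so the point scale is isotropic: h = k = sec φ = 1/cos φ.
Areal scale = k² = sec²φ = 1/cos²(45.1°) = 1/0.7059² = 2.007.
True area = apparent / (areal scale) = 34000 / 2.007 ≈ 16900 km².

16900 km²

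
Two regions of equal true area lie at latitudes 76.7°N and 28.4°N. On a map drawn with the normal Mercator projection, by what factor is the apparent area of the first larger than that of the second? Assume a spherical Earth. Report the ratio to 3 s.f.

14.6

On Mercator, area is exaggerated by sec²φ = 1/cos²φ.
At 76.7°: sec²(76.7°) = 1/0.2300² = 18.90.
At 28.4°: sec²(28.4°) = 1/0.8796² = 1.292.
Ratio = 18.90/1.292 = cos²(28.4°)/cos²(76.7°) ≈ 14.6.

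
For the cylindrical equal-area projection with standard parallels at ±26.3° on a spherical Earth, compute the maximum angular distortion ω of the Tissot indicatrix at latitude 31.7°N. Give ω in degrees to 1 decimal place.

A cylindrical equal-area projection with standard parallel φ₀ has meridian scale h = cos φ / cos φ₀ and parallel scale k = cos φ₀ / cos φ (so areas are preserved, h·k = 1).
At 31.7°: h = 0.9491, k = 1.054; principal scales a = 1.054, b = 0.9491.
sin(ω/2) = (a − b)/(a + b) = 0.1046/2.003 = 0.05225, so ω = 2 arcsin(0.05225) ≈ 6.0°.

6.0°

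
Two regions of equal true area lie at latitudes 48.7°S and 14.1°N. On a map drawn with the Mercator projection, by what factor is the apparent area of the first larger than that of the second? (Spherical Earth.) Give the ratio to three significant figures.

2.16

On Mercator, area is exaggerated by sec²φ = 1/cos²φ.
At 48.7°: sec²(48.7°) = 1/0.6600² = 2.296.
At 14.1°: sec²(14.1°) = 1/0.9699² = 1.063.
Ratio = 2.296/1.063 = cos²(14.1°)/cos²(48.7°) ≈ 2.16.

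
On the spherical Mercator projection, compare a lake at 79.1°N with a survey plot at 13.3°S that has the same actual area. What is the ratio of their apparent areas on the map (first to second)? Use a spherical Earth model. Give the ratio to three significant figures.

Mercator is conformal with k = sec φ, so areal scale = k² = sec²φ.
At 79.1°: sec²(79.1°) = 1/0.1891² = 27.97.
At 13.3°: sec²(13.3°) = 1/0.9732² = 1.056.
Ratio = 27.97/1.056 = cos²(13.3°)/cos²(79.1°) ≈ 26.5.

26.5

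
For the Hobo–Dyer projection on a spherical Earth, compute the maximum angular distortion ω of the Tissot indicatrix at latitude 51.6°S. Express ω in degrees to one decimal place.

27.8°

The Hobo–Dyer projection is cylindrical equal-area with φ₀ = 37.5°. Cylindrical equal-area (φ₀ = 37.5°): h = cos φ / cos 37.5° along meridians, k = cos 37.5° / cos φ along parallels; h·k = 1.
At 51.6°: h = 0.7829, k = 1.277; principal scales a = 1.277, b = 0.7829.
sin(ω/2) = (a − b)/(a + b) = 0.4943/2.060 = 0.2399, so ω = 2 arcsin(0.2399) ≈ 27.8°.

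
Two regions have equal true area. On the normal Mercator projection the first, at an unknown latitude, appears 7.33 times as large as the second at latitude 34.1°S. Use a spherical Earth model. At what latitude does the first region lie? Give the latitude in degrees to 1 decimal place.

On Mercator, (apparent₁)/(apparent₂) = sec²φ₁ / sec²φ₂ when true areas are equal.
cos²φ₂ / cos²φ₁ = 7.33  ⇒  cos φ₁ = cos 34.1° / √7.33 = 0.8281/2.707 = 0.3059.
φ₁ = arccos(0.3059) ≈ 72.2°.

72.2°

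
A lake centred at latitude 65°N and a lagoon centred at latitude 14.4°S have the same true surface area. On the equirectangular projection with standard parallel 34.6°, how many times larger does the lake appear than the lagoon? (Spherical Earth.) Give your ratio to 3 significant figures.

With standard parallel φ₀ = 34.6°, the equirectangular projection gives x = Rλ cos φ₀, y = Rφ, so h = 1 and k = cos 34.6° / cos φ.
Areal scale at 65°: h·k = 1.000 × 1.948 = 1.948.
Areal scale at 14.4°: h·k = 1.000 × 0.8498 = 0.8498.
Ratio = 1.948/0.8498 ≈ 2.29.

2.29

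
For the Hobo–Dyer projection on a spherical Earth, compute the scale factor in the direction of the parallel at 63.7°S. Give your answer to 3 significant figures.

1.79

The Hobo–Dyer projection is cylindrical equal-area with φ₀ = 37.5°. For cylindrical equal-area with standard parallel φ₀, h = cos φ / cos φ₀ and k = cos φ₀ / cos φ, so h·k = 1.
k = cos 37.5° / cos 63.7° = 0.7934/0.4431 = 1.791.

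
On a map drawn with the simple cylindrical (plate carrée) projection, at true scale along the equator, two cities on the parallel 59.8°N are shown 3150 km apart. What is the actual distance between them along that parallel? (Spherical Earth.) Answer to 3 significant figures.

1580 km

For the equirectangular projection with φ₀ = 0 (plate carrée), h = 1 along meridians and k = sec φ along parallels.
Along the parallel at 59.8°, map distances are exaggerated by k = sec 59.8° = 1.988.
True distance = 3150 / 1.988 = 3150 × cos 59.8° ≈ 1580 km.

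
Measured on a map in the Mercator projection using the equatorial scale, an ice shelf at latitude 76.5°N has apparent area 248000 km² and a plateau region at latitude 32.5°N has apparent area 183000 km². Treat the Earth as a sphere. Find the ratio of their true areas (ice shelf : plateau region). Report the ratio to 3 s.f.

On Mercator the areal scale is sec²φ, so true area = apparent × cos²φ.
True area of ice shelf: 248000 × cos²(76.5°) = 248000 × 0.05450 = 13520 km².
True area of plateau region: 183000 × cos²(32.5°) = 183000 × 0.7113 = 130200 km².
Ratio = 13520 / 130200 ≈ 0.104.

0.104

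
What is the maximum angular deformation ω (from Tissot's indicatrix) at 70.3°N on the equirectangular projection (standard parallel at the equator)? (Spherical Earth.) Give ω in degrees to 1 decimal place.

Plate carrée maps x = Rλ, y = Rφ. The meridian scale is h = 1 and the parallel scale is k = 1/cos φ = sec φ.
At 70.3°: h = 1.000, k = 2.967; principal scales a = 2.967, b = 1.000.
sin(ω/2) = (a − b)/(a + b) = 1.967/3.967 = 0.4958, so ω = 2 arcsin(0.4958) ≈ 59.4°.

59.4°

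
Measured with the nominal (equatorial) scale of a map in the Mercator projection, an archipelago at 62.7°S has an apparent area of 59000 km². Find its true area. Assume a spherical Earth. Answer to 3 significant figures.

For Mercator, h = k = sec φ (a conformal cylindrical projection has a single point scale, 1/cos φ).
Areal scale = k² = sec²φ = 1/cos²(62.7°) = 1/0.4586² = 4.754.
True area = apparent / (areal scale) = 59000 / 4.754 ≈ 12400 km².

12400 km²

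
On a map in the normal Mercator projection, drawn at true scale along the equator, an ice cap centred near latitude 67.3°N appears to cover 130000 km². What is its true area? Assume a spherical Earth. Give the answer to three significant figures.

19400 km²

The Mercator projection is conformal; its linear scale factor is the same in every direction and equals sec φ = 1/cos φ.
Areal scale = k² = sec²φ = 1/cos²(67.3°) = 1/0.3859² = 6.715.
True area = apparent / (areal scale) = 130000 / 6.715 ≈ 19400 km².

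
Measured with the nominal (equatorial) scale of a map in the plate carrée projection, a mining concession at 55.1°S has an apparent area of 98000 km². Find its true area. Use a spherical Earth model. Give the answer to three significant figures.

56100 km²

In the plate carrée (x = Rλ, y = Rφ), meridians are true-scale (h = 1) and parallels are stretched by k = sec φ.
Areal scale = h·k = 1 × sec φ; at 55.1°, h = 1.000, k = 1.748, so h·k = 1.748.
True area = apparent / (areal scale) = 98000 / 1.748 ≈ 56100 km².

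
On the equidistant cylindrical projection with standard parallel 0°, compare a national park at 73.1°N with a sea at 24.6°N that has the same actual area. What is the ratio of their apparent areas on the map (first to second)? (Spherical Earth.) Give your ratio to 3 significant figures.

For the equirectangular projection with φ₀ = 0 (plate carrée), h = 1 along meridians and k = sec φ along parallels.
Areal scale at 73.1°: h·k = 1.000 × 3.440 = 3.440.
Areal scale at 24.6°: h·k = 1.000 × 1.100 = 1.100.
Ratio = 3.440/1.100 ≈ 3.13.

3.13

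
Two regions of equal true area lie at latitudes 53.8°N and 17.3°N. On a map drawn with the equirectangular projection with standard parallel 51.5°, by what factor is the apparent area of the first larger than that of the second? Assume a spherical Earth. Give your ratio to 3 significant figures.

With standard parallel φ₀ = 51.5°, the equirectangular projection gives x = Rλ cos φ₀, y = Rφ, so h = 1 and k = cos 51.5° / cos φ.
Areal scale at 53.8°: h·k = 1.000 × 1.054 = 1.054.
Areal scale at 17.3°: h·k = 1.000 × 0.6520 = 0.6520.
Ratio = 1.054/0.6520 ≈ 1.62.

1.62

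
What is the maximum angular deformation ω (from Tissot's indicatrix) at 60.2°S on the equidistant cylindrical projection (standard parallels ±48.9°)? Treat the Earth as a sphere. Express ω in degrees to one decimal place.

16.0°

In the equirectangular projection with standard parallel φ₀ = 48.9° (x = Rλ cos φ₀, y = Rφ), meridians are true-scale (h = 1) and the parallel scale is k = cos φ₀ / cos φ.
At 60.2°: h = 1.000, k = 1.323; principal scales a = 1.323, b = 1.000.
sin(ω/2) = (a − b)/(a + b) = 0.3228/2.323 = 0.1390, so ω = 2 arcsin(0.1390) ≈ 16.0°.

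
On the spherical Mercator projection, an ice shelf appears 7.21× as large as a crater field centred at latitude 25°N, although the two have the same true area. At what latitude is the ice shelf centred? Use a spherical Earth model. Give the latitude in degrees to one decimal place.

70.3°

On Mercator, (apparent₁)/(apparent₂) = sec²φ₁ / sec²φ₂ when true areas are equal.
cos²φ₂ / cos²φ₁ = 7.21  ⇒  cos φ₁ = cos 25° / √7.21 = 0.9063/2.685 = 0.3375.
φ₁ = arccos(0.3375) ≈ 70.3°.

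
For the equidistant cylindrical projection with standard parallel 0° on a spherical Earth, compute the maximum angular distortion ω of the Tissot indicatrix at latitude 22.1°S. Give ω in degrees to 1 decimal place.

In the plate carrée (x = Rλ, y = Rφ), meridians are true-scale (h = 1) and parallels are stretched by k = sec φ.
At 22.1°: h = 1.000, k = 1.079; principal scales a = 1.079, b = 1.000.
sin(ω/2) = (a − b)/(a + b) = 0.07930/2.079 = 0.03814, so ω = 2 arcsin(0.03814) ≈ 4.4°.

4.4°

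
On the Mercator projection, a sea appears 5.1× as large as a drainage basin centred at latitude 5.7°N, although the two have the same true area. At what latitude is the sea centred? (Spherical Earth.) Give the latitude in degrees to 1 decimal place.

63.9°

For equal true areas on Mercator, apparent areas scale as sec²φ, so the ratio is cos²φ₂ / cos²φ₁.
cos²φ₂ / cos²φ₁ = 5.1  ⇒  cos φ₁ = cos 5.7° / √5.1 = 0.9951/2.258 = 0.4406.
φ₁ = arccos(0.4406) ≈ 63.9°.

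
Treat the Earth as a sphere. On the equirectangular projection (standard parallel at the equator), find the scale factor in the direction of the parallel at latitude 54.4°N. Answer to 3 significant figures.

Plate carrée maps x = Rλ, y = Rφ. The meridian scale is h = 1 and the parallel scale is k = 1/cos φ = sec φ.
k = 1/cos 54.4° = 1/0.5821 = 1.718.

1.72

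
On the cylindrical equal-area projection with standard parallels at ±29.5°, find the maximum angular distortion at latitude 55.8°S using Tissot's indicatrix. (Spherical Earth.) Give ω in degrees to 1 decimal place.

A cylindrical equal-area projection with standard parallel φ₀ has meridian scale h = cos φ / cos φ₀ and parallel scale k = cos φ₀ / cos φ (so areas are preserved, h·k = 1).
At 55.8°: h = 0.6458, k = 1.548; principal scales a = 1.548, b = 0.6458.
sin(ω/2) = (a − b)/(a + b) = 0.9026/2.194 = 0.4114, so ω = 2 arcsin(0.4114) ≈ 48.6°.

48.6°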